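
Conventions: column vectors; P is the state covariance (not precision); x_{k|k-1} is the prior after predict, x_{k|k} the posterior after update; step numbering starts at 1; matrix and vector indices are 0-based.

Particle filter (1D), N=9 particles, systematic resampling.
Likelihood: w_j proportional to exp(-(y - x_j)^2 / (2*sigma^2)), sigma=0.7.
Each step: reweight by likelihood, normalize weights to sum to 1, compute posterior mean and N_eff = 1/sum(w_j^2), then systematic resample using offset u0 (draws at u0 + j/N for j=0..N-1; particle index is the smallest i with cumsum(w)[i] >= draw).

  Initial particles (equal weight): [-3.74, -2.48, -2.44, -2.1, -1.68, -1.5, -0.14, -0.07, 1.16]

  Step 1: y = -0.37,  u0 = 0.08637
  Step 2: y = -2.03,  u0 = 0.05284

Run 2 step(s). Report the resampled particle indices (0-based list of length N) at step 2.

resampled_idx = [0, 0, 0, 0, 0, 1, 1, 1, 3]

step 1: w=[0.0000, 0.0043, 0.0051, 0.0191, 0.0704, 0.1101, 0.3840, 0.3698, 0.0372]  mean=-0.3832  Neff=3.2997  idx=[4, 5, 6, 6, 6, 7, 7, 7, 8]
step 2: w=[0.4982, 0.4239, 0.0147, 0.0147, 0.0147, 0.0112, 0.0112, 0.0112, 0.0000]  mean=-1.4814  Neff=2.3312  idx=[0, 0, 0, 0, 0, 1, 1, 1, 3]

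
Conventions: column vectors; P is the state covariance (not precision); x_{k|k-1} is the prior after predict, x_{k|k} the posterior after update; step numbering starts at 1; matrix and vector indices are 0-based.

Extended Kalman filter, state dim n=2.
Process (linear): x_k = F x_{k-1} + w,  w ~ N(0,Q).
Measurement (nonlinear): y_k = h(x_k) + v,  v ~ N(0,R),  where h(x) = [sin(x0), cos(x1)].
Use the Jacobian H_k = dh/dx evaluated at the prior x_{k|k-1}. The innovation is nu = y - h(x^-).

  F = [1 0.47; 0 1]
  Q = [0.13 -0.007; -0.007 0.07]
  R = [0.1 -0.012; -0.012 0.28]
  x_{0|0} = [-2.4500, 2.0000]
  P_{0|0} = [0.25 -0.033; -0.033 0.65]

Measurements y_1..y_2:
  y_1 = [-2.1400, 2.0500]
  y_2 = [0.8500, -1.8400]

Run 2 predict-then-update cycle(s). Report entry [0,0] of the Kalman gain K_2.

step 1: x^-=[-1.5100, 2.0000]  P^-=[0.4926 0.2655; 0.2655 0.7200]  H_jac=[0.0608 0.0000; 0.0000 -0.9093]  S=[0.1018 -0.0267; -0.0267 0.8753]  K=[0.2235 -0.2690; -0.0378 -0.7491]  nu=[-1.1418, 2.4661]  x^+=[-2.4286, 0.1957]  P^+=[0.4209 0.0858; 0.0858 0.2302]
step 2: x^-=[-2.3366, 0.1957]  P^-=[0.6824 0.1870; 0.1870 0.3002]  H_jac=[-0.6931 0.0000; 0.0000 -0.1945]  S=[0.4278 0.0132; 0.0132 0.2914]  K=[-1.1032 -0.0748; -0.2971 -0.1869]  nu=[1.5708, -2.8209]  x^+=[-3.8586, 0.2562]  P^+=[0.1579 0.0396; 0.0396 0.2508]

K[0,0] = -1.1032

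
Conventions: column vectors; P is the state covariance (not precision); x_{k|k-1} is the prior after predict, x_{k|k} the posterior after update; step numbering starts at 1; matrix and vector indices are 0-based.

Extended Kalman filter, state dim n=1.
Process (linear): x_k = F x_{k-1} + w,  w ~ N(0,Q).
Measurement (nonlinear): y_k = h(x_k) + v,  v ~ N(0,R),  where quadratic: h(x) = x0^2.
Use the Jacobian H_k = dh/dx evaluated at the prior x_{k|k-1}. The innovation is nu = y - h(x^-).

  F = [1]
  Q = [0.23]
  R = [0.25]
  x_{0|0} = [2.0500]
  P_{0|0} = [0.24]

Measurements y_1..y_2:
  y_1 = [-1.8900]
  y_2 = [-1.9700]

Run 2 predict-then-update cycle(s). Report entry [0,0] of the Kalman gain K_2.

K[0,0] = 0.4859

step 1: x^-=[2.0500]  P^-=[0.4700]  H_jac=[4.1000]  S=[8.1507]  K=[0.2364]  nu=[-6.0925]  x^+=[0.6096]  P^+=[0.0144]
step 2: x^-=[0.6096]  P^-=[0.2444]  H_jac=[1.2192]  S=[0.6133]  K=[0.4859]  nu=[-2.3416]  x^+=[-0.5281]  P^+=[0.0996]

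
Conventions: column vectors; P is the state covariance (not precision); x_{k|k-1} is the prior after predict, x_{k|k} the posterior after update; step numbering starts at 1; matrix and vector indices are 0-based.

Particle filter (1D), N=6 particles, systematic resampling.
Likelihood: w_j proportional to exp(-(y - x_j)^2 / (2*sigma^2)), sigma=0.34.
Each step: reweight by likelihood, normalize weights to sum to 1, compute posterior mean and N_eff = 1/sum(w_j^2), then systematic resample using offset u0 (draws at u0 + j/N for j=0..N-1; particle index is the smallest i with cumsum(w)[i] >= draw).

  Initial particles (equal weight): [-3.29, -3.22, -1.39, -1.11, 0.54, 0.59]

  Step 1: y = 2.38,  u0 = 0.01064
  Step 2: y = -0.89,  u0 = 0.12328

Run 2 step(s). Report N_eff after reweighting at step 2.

step 1: w=[0.0000, 0.0000, 0.0000, 0.0000, 0.3132, 0.6868]  mean=0.5743  Neff=1.7551  idx=[4, 4, 5, 5, 5, 5]
step 2: w=[0.2420, 0.2420, 0.1290, 0.1290, 0.1290, 0.1290]  mean=0.5658  Neff=5.4436  idx=[0, 1, 1, 3, 4, 5]

N_eff = 5.4436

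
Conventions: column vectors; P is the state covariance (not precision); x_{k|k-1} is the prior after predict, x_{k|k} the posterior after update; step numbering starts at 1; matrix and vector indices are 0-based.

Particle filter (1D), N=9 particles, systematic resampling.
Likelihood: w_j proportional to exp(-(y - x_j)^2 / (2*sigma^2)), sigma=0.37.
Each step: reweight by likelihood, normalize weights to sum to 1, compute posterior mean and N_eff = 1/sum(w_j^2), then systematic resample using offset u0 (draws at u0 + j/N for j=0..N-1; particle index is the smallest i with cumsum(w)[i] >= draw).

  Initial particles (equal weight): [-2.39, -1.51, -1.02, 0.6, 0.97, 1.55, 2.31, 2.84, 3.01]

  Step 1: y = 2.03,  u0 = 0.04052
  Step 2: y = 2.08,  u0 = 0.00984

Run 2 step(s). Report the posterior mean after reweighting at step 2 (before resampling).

step 1: w=[0.0000, 0.0000, 0.0000, 0.0004, 0.0125, 0.3265, 0.5689, 0.0690, 0.0227]  mean=2.0968  Neff=2.2954  idx=[5, 5, 5, 6, 6, 6, 6, 6, 7]
step 2: w=[0.0674, 0.0674, 0.0674, 0.1550, 0.1550, 0.1550, 0.1550, 0.1550, 0.0228]  mean=2.1684  Neff=7.4477  idx=[0, 1, 3, 3, 4, 5, 6, 6, 7]

post_mean = 2.1684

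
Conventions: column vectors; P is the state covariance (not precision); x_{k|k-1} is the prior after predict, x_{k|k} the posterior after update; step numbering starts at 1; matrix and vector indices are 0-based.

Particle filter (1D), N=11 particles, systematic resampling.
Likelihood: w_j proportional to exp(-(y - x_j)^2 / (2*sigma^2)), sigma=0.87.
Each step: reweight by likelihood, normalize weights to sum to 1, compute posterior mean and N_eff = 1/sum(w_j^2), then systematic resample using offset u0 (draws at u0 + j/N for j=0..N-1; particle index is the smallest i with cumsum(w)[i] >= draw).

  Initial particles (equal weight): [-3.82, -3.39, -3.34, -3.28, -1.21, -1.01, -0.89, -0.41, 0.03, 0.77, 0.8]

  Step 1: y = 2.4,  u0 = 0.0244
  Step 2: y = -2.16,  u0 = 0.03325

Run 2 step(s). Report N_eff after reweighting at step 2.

N_eff = 2.9670

step 1: w=[0.0000, 0.0000, 0.0000, 0.0000, 0.0005, 0.0012, 0.0020, 0.0140, 0.0630, 0.4450, 0.4744]  mean=0.7147  Neff=2.3407  idx=[8, 9, 9, 9, 9, 9, 10, 10, 10, 10, 10]
step 2: w=[0.5639, 0.0462, 0.0462, 0.0462, 0.0462, 0.0462, 0.0411, 0.0411, 0.0411, 0.0411, 0.0411]  mean=0.3589  Neff=2.9670  idx=[0, 0, 0, 0, 0, 0, 1, 3, 5, 7, 9]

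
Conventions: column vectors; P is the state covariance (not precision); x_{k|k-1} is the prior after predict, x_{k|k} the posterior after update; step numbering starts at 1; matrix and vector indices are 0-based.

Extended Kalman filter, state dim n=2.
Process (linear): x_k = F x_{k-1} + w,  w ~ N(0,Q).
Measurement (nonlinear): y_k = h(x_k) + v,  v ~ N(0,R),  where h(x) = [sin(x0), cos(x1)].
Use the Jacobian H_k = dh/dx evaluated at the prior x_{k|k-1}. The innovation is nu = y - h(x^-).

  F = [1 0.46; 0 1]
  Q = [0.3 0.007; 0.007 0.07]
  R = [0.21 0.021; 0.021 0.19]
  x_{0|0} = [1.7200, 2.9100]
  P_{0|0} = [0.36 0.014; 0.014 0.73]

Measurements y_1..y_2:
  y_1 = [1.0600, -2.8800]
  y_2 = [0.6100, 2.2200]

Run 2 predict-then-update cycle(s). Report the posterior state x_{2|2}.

x_post = [3.7659, 6.0462]

step 1: x^-=[3.0586, 2.9100]  P^-=[0.8273 0.3568; 0.3568 0.8000]  H_jac=[-0.9966 0.0000; 0.0000 -0.2295]  S=[1.0317 0.1026; 0.1026 0.2321]  K=[-0.7992 0.0005; -0.2782 -0.6680]  nu=[0.9771, -1.9067]  x^+=[2.2767, 3.9118]  P^+=[0.1684 0.0727; 0.0727 0.5784]
step 2: x^-=[4.0761, 3.9118]  P^-=[0.6577 0.3458; 0.3458 0.6484]  H_jac=[-0.5942 0.0000; 0.0000 0.6963]  S=[0.4422 -0.1221; -0.1221 0.5044]  K=[-0.8058 0.2823; -0.2331 0.8387]  nu=[1.4143, 2.9377]  x^+=[3.7659, 6.0462]  P^+=[0.2748 0.0527; 0.0527 0.2218]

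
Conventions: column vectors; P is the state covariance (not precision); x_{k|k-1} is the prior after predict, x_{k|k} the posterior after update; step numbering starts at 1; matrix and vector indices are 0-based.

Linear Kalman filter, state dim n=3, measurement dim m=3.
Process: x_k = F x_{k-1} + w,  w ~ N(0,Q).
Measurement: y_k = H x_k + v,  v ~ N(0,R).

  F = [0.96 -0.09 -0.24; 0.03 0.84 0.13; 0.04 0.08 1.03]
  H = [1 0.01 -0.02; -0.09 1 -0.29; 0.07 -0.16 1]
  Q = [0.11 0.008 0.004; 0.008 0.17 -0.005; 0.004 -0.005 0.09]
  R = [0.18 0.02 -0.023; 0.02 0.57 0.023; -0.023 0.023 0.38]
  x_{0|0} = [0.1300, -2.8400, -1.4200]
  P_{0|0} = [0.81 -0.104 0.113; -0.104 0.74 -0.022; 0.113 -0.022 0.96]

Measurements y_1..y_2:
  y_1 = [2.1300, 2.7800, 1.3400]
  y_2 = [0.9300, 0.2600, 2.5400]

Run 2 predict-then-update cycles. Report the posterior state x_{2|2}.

step 1: x^-=[0.7212, -2.5663, -1.6846]  P^-=[0.8827 -0.1202 -0.1020; -0.1202 0.6999 0.1553; -0.1020 0.1553 1.1195]  S=[1.0649 -0.1402 -0.0654; -0.1402 1.2975 -0.2556; -0.0654 -0.2556 1.4605]  K=[0.8256 -0.0387 0.0158; -0.0320 0.5324 0.1156; -0.0676 0.0159 0.7444]  nu=[1.4008, 4.9227, 2.5635]  x^+=[1.7275, 0.3062, 0.2072]  P^+=[0.1470 0.0011 -0.0240; 0.0011 0.3377 0.1109; -0.0240 0.1109 0.3042]
step 2: x^-=[1.5811, 0.3360, 0.3071]  P^-=[0.2814 -0.0484 -0.1038; -0.0484 0.4377 0.1549; -0.1038 0.1549 0.4314]  S=[0.4647 -0.0204 -0.1065; -0.0204 0.9597 -0.0045; -0.1065 -0.0045 0.7610]  K=[0.6038 -0.0327 -0.0160; -0.0601 0.4130 0.1011; -0.1203 0.0406 0.5082]  nu=[-0.6484, 0.1554, 2.1760]  x^+=[1.1497, 0.6590, 1.4973]  P^+=[0.1079 -0.0057 -0.0292; -0.0057 0.2626 0.0917; -0.0292 0.0917 0.2135]

x_post = [1.1497, 0.6590, 1.4973]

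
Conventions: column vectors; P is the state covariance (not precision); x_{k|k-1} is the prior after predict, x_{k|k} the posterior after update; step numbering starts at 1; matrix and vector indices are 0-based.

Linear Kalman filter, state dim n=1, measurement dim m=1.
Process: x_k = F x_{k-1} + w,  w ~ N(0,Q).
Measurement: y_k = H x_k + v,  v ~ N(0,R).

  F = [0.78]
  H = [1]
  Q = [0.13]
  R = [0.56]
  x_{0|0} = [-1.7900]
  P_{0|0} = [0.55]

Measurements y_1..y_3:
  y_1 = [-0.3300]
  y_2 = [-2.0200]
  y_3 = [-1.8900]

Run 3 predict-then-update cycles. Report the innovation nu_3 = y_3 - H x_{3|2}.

innov = [-0.9910]

step 1: x^-=[-1.3962]  P^-=[0.4646]  S=[1.0246]  K=[0.4535]  nu=[1.0662]  x^+=[-0.9127]  P^+=[0.2539]
step 2: x^-=[-0.7119]  P^-=[0.2845]  S=[0.8445]  K=[0.3369]  nu=[-1.3081]  x^+=[-1.1526]  P^+=[0.1887]
step 3: x^-=[-0.8990]  P^-=[0.2448]  S=[0.8048]  K=[0.3042]  nu=[-0.9910]  x^+=[-1.2004]  P^+=[0.1703]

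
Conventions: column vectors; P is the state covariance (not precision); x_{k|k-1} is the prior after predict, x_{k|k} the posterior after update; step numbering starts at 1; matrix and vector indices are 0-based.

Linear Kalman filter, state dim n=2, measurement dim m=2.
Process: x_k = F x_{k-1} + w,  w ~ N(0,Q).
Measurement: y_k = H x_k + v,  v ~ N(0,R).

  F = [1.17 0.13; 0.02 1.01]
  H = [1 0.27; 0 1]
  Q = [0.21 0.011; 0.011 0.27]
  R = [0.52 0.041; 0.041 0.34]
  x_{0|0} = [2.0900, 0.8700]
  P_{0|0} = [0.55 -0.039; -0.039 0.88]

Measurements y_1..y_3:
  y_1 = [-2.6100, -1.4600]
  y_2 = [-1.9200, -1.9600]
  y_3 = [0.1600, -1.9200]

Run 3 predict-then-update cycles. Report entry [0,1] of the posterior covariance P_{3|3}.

step 1: x^-=[2.5584, 0.9205]  P^-=[0.9659 0.0932; 0.0932 1.1663]  S=[1.6213 0.4491; 0.4491 1.5063]  K=[0.6476 -0.1312; 0.0406 0.7622]  nu=[-5.4169, -2.3805]  x^+=[-0.6375, -1.1138]  P^+=[0.3363 -0.0181; -0.0181 0.2608]
step 2: x^-=[-0.8907, -1.1377]  P^-=[0.6692 0.0317; 0.0317 0.5355]  S=[1.2454 0.2173; 0.2173 0.8755]  K=[0.5623 -0.1033; 0.0364 0.6026]  nu=[-0.7222, -0.8223]  x^+=[-1.2117, -1.6595]  P^+=[0.2914 -0.0121; -0.0121 0.2064]
step 3: x^-=[-1.6335, -1.7003]  P^-=[0.6087 0.0306; 0.0306 0.4802]  S=[1.1803 0.2013; 0.2013 0.8202]  K=[0.5389 -0.0949; 0.0375 0.5762]  nu=[2.2526, -0.2197]  x^+=[-0.3986, -1.7424]  P^+=[0.2791 -0.0102; -0.0102 0.1975]

P_post[0,1] = -0.0102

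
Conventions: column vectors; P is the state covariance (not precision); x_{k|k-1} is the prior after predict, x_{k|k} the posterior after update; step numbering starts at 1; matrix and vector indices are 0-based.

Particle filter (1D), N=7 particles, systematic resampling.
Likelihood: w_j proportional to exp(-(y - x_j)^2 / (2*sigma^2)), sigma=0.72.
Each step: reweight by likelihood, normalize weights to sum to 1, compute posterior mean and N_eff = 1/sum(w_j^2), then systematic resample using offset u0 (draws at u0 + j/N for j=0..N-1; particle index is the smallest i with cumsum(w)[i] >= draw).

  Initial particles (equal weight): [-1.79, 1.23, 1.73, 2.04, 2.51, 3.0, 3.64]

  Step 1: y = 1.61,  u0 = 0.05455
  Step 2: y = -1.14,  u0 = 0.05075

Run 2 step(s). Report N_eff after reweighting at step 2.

N_eff = 2.3750

step 1: w=[0.0000, 0.2617, 0.2966, 0.2517, 0.1377, 0.0467, 0.0057]  mean=1.8546  Neff=4.1498  idx=[1, 1, 2, 2, 3, 3, 4]
step 2: w=[0.4573, 0.4573, 0.0365, 0.0365, 0.0060, 0.0060, 0.0003]  mean=1.2766  Neff=2.3750  idx=[0, 0, 0, 1, 1, 1, 1]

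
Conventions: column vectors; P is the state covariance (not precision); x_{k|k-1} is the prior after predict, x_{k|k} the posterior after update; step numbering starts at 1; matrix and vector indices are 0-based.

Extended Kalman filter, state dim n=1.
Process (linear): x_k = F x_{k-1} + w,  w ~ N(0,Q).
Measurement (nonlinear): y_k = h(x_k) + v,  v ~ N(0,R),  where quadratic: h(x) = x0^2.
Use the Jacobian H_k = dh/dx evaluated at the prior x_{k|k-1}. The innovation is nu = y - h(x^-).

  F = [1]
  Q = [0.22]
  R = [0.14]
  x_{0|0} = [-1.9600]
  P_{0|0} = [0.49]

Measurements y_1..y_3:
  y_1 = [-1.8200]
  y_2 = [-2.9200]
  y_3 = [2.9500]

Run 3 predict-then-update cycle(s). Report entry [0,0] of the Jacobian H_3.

H_jac[0,0] = 2.8396

step 1: x^-=[-1.9600]  P^-=[0.7100]  H_jac=[-3.9200]  S=[11.0501]  K=[-0.2519]  nu=[-5.6616]  x^+=[-0.5340]  P^+=[0.0090]
step 2: x^-=[-0.5340]  P^-=[0.2290]  H_jac=[-1.0680]  S=[0.4012]  K=[-0.6096]  nu=[-3.2052]  x^+=[1.4198]  P^+=[0.0799]
step 3: x^-=[1.4198]  P^-=[0.2999]  H_jac=[2.8396]  S=[2.5583]  K=[0.3329]  nu=[0.9341]  x^+=[1.7308]  P^+=[0.0164]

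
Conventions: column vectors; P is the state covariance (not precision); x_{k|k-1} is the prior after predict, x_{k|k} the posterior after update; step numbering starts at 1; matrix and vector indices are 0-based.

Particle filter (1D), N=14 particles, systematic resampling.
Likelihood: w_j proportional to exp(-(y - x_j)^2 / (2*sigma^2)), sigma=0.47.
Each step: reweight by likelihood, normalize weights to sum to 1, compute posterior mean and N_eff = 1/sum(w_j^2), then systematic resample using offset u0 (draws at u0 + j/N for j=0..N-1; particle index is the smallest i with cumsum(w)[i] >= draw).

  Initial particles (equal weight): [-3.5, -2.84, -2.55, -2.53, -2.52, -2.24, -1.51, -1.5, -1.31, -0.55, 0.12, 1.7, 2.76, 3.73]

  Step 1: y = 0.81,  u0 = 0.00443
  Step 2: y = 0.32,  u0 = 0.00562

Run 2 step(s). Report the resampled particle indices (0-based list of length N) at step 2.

step 1: w=[0.0000, 0.0000, 0.0000, 0.0000, 0.0000, 0.0000, 0.0000, 0.0000, 0.0001, 0.0291, 0.6517, 0.3187, 0.0004, 0.0000]  mean=0.6049  Neff=1.8969  idx=[9, 10, 10, 10, 10, 10, 10, 10, 10, 10, 11, 11, 11, 11]
step 2: w=[0.0213, 0.1080, 0.1080, 0.1080, 0.1080, 0.1080, 0.1080, 0.1080, 0.1080, 0.1080, 0.0016, 0.0016, 0.0016, 0.0016]  mean=0.1157  Neff=9.4777  idx=[0, 1, 2, 2, 3, 4, 4, 5, 6, 6, 7, 8, 8, 9]

resampled_idx = [0, 1, 2, 2, 3, 4, 4, 5, 6, 6, 7, 8, 8, 9]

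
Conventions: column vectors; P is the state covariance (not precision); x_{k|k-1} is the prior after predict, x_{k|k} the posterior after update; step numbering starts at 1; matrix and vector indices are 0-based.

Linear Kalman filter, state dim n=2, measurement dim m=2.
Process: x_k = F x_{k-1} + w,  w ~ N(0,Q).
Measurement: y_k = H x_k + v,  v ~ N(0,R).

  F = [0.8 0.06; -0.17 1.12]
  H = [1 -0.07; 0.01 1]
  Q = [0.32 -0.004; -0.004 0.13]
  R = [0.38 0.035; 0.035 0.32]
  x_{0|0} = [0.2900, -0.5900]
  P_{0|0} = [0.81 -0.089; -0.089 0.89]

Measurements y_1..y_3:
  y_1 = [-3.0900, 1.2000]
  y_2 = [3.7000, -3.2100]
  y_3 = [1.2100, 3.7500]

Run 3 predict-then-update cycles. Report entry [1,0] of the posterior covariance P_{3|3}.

P_post[1,0] = 0.0143

step 1: x^-=[0.1966, -0.7101]  P^-=[0.8331 -0.1332; -0.1332 1.3037]  S=[1.2381 -0.1810; -0.1810 1.6211]  K=[0.6802 -0.0011; -0.0649 0.7961]  nu=[-3.3363, 1.9081]  x^+=[-2.0749, 1.0255]  P^+=[0.2599 0.0209; 0.0209 0.2523]
step 2: x^-=[-1.5984, 1.5013]  P^-=[0.4893 -0.0039; -0.0039 0.4460]  S=[0.8720 0.0048; 0.0048 0.7660]  K=[0.5614 -0.0022; -0.0435 0.5825]  nu=[5.4035, -4.6953]  x^+=[1.4455, -1.4686]  P^+=[0.2144 0.0168; 0.0168 0.1847]
step 3: x^-=[1.0683, -1.8906]  P^-=[0.4595 -0.0059; -0.0059 0.3615]  S=[0.8421 0.0084; 0.0084 0.6814]  K=[0.5462 -0.0086; -0.0423 0.5309]  nu=[0.0094, 5.6299]  x^+=[1.0249, 1.0982]  P^+=[0.2083 0.0143; 0.0143 0.1683]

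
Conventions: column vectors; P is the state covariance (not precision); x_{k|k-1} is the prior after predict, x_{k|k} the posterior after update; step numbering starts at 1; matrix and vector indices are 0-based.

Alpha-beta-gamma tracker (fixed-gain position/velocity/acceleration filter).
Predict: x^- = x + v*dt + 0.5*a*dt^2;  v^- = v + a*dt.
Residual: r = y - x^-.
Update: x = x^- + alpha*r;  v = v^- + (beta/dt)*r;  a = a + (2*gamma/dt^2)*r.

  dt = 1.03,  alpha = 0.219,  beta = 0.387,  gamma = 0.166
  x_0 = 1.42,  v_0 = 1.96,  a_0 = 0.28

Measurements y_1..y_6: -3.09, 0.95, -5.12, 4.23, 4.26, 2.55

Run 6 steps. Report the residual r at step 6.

resid = 1.4104

step 1: x_pred=3.5873  r=-6.6773  x^+=2.1250  v^+=-0.2605  a^+=-1.8096
step 2: x_pred=0.8968  r=0.0532  x^+=0.9085  v^+=-2.1044  a^+=-1.7930
step 3: x_pred=-2.2101  r=-2.9099  x^+=-2.8474  v^+=-5.0445  a^+=-2.7036
step 4: x_pred=-9.4773  r=13.7073  x^+=-6.4754  v^+=-2.6789  a^+=1.5860
step 5: x_pred=-8.3934  r=12.6534  x^+=-5.6223  v^+=3.7089  a^+=5.5458
step 6: x_pred=1.1396  r=1.4104  x^+=1.4485  v^+=9.9510  a^+=5.9872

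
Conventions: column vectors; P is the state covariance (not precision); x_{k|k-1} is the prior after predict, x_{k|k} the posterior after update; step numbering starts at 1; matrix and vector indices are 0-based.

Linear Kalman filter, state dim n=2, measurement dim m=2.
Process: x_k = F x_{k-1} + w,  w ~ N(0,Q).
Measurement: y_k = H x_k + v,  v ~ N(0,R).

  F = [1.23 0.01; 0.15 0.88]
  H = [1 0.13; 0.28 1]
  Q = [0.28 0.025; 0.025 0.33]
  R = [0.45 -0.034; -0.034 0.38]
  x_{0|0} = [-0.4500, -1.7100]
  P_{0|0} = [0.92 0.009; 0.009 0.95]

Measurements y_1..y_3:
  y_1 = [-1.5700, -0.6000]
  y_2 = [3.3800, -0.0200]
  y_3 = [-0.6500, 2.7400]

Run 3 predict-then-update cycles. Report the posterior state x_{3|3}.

x_post = [0.6218, 1.2632]

step 1: x^-=[-0.5706, -1.5723]  P^-=[1.6722 0.2129; 0.2129 1.0888]  S=[2.1959 0.7964; 0.7964 1.7191]  K=[0.7577 0.0452; -0.0972 0.7130]  nu=[-0.7950, 1.1321]  x^+=[-1.1218, -0.6878]  P^+=[0.3534 -0.1076; -0.1076 0.3044]
step 2: x^-=[-1.3867, -0.7736]  P^-=[0.8121 -0.0237; -0.0237 0.5453]  S=[1.2651 0.2397; 0.2397 0.9757]  K=[0.6292 0.0542; -0.0706 0.5694]  nu=[4.8673, 1.1418]  x^+=[1.7376, -0.4669]  P^+=[0.2920 -0.0826; -0.0826 0.2419]
step 3: x^-=[2.1325, -0.1503]  P^-=[0.7198 -0.0085; -0.0085 0.5021]  S=[1.1761 0.2240; 0.2240 0.9338]  K=[0.5991 0.0630; -0.0562 0.5486]  nu=[-2.7630, 2.2932]  x^+=[0.6218, 1.2632]  P^+=[0.2771 -0.0740; -0.0740 0.2311]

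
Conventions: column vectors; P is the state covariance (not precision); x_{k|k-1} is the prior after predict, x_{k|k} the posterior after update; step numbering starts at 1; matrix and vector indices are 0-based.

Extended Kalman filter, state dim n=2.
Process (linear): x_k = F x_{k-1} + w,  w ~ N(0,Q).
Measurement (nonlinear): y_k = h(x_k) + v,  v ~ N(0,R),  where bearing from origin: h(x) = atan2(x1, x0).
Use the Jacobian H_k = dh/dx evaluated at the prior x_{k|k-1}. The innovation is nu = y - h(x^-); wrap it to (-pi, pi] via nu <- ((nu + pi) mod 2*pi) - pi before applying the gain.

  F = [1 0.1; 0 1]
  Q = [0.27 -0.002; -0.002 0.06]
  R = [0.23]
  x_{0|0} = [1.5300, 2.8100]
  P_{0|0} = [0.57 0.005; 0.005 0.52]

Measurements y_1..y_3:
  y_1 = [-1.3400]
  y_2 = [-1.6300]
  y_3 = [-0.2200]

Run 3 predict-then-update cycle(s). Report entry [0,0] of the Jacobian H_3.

H_jac[0,0] = -0.0592

step 1: x^-=[1.8110, 2.8100]  P^-=[0.8462 0.0550; 0.0550 0.5800]  H_jac=[-0.2514 0.1620]  S=[0.2942]  K=[-0.6928; 0.2724]  nu=[-2.3383]  x^+=[3.4310, 2.1730]  P^+=[0.7050 0.1105; 0.1105 0.5582]
step 2: x^-=[3.6483, 2.1730]  P^-=[1.0027 0.1643; 0.1643 0.6182]  H_jac=[-0.1205 0.2023]  S=[0.2619]  K=[-0.3345; 0.4020]  nu=[-2.1672]  x^+=[4.3731, 1.3018]  P^+=[0.9734 0.1996; 0.1996 0.5758]
step 3: x^-=[4.5033, 1.3018]  P^-=[1.2890 0.2551; 0.2551 0.6358]  H_jac=[-0.0592 0.2049]  S=[0.2550]  K=[-0.0944; 0.4517]  nu=[-0.5014]  x^+=[4.5506, 1.0753]  P^+=[1.2868 0.2660; 0.2660 0.5838]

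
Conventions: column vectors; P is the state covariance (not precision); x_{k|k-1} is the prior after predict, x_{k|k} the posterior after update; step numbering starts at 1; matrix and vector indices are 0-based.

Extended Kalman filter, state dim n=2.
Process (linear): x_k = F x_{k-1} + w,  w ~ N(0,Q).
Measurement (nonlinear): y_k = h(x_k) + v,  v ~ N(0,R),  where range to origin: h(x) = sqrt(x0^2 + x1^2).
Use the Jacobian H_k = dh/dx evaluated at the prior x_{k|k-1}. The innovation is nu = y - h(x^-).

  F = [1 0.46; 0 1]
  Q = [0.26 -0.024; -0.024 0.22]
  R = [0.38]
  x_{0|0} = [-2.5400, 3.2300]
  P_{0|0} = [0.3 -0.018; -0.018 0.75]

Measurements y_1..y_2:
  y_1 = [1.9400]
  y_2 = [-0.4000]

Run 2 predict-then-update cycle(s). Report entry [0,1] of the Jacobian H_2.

step 1: x^-=[-1.0542, 3.2300]  P^-=[0.7021 0.3030; 0.3030 0.9700]  H_jac=[-0.3103 0.9506]  S=[1.1455]  K=[0.0613; 0.7230]  nu=[-1.4577]  x^+=[-1.1435, 2.1762]  P^+=[0.6978 0.2523; 0.2523 0.3713]
step 2: x^-=[-0.1425, 2.1762]  P^-=[1.2685 0.3991; 0.3991 0.5913]  H_jac=[-0.0653 0.9979]  S=[0.9222]  K=[0.3419; 0.6116]  nu=[-2.5808]  x^+=[-1.0250, 0.5978]  P^+=[1.1607 0.2062; 0.2062 0.2464]

H_jac[0,1] = 0.9979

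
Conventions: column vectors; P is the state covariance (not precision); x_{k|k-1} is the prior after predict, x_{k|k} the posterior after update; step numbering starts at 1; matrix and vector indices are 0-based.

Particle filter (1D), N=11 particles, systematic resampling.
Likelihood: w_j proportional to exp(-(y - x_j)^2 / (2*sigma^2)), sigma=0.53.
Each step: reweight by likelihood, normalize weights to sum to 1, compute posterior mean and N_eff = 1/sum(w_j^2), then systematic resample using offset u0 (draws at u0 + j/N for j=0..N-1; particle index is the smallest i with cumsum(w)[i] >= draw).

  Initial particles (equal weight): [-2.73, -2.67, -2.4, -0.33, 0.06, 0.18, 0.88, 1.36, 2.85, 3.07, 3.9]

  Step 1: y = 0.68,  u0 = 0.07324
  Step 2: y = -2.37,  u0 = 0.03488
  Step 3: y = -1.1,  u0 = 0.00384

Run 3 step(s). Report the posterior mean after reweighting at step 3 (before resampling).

post_mean = 0.0904

step 1: w=[0.0000, 0.0000, 0.0000, 0.0607, 0.1883, 0.2392, 0.3477, 0.1639, 0.0001, 0.0000, 0.0000]  mean=0.5635  Neff=4.0961  idx=[4, 4, 5, 5, 5, 6, 6, 6, 6, 7, 7]
step 2: w=[0.3293, 0.3293, 0.1137, 0.1137, 0.1137, 0.0001, 0.0001, 0.0001, 0.0001, 0.0000, 0.0000]  mean=0.1012  Neff=3.9112  idx=[0, 0, 0, 0, 1, 1, 1, 2, 2, 3, 4]
step 3: w=[0.1067, 0.1067, 0.1067, 0.1067, 0.1067, 0.1067, 0.1067, 0.0633, 0.0633, 0.0633, 0.0633]  mean=0.0904  Neff=10.4507  idx=[0, 0, 1, 2, 3, 4, 5, 6, 6, 8, 9]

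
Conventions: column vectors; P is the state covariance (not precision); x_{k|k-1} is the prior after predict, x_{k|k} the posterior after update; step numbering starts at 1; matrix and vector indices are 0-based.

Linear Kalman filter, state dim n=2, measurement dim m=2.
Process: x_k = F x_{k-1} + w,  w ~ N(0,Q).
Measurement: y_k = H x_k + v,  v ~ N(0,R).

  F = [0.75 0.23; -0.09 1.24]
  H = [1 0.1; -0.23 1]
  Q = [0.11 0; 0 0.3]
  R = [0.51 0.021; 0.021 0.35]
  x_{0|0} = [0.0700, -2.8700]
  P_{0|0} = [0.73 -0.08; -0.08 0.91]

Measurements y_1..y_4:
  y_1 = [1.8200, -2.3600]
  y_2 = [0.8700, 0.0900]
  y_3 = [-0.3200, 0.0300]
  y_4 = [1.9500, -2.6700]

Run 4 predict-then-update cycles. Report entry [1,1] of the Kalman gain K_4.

step 1: x^-=[-0.6076, -3.5651]  P^-=[0.5412 0.1375; 0.1375 1.7230]  S=[1.0959 0.2032; 0.2032 2.0384]  K=[0.5147 -0.0449; 0.1313 0.8167]  nu=[2.7841, 1.0654]  x^+=[0.7775, -2.3295]  P^+=[0.2561 0.0540; 0.0540 0.3010]
step 2: x^-=[0.0473, -2.9586]  P^-=[0.2886 0.1177; 0.1177 0.7529]  S=[0.8297 0.1449; 0.1449 1.0640]  K=[0.3623 -0.0011; 0.1162 0.6663]  nu=[1.1185, 3.0595]  x^+=[0.4491, -0.7900]  P^+=[0.1799 0.0486; 0.0486 0.2468]
step 3: x^-=[0.1551, -1.0200]  P^-=[0.2410 0.1024; 0.1024 0.6701]  S=[0.7782 0.1327; 0.1327 0.9858]  K=[0.3221 0.0043; 0.1084 0.6413]  nu=[-0.3731, 1.0857]  x^+=[0.0396, -0.3642]  P^+=[0.1599 0.0450; 0.0450 0.2371]
step 4: x^-=[-0.0540, -0.4552]  P^-=[0.2280 0.0978; 0.0978 0.6558]  S=[0.7641 0.1297; 0.1297 0.9729]  K=[0.3103 0.0053; 0.1057 0.6369]  nu=[2.0496, -2.2273]  x^+=[0.5702, -1.6570]  P^+=[0.1540 0.0438; 0.0438 0.2352]

K[1,1] = 0.6369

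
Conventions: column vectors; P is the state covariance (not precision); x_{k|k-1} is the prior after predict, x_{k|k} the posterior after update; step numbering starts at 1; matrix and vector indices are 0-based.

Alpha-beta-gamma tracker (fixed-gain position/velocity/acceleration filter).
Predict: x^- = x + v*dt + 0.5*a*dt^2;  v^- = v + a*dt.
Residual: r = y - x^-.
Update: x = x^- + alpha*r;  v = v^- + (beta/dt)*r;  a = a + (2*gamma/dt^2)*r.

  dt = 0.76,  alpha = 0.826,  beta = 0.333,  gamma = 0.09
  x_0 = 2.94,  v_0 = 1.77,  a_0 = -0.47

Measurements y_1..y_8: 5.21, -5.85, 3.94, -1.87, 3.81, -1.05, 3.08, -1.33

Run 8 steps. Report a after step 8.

a_post = -0.0349

step 1: x_pred=4.1495  r=1.0605  x^+=5.0255  v^+=1.8775  a^+=-0.1395
step 2: x_pred=6.4121  r=-12.2621  x^+=-3.7164  v^+=-3.6013  a^+=-3.9608
step 3: x_pred=-7.5972  r=11.5372  x^+=1.9325  v^+=-1.5563  a^+=-0.3654
step 4: x_pred=0.6442  r=-2.5142  x^+=-1.4325  v^+=-2.9356  a^+=-1.1489
step 5: x_pred=-3.9954  r=7.8054  x^+=2.4519  v^+=-0.3888  a^+=1.2835
step 6: x_pred=2.5271  r=-3.5771  x^+=-0.4276  v^+=-0.9806  a^+=0.1688
step 7: x_pred=-1.1241  r=4.2041  x^+=2.3485  v^+=0.9897  a^+=1.4789
step 8: x_pred=3.5278  r=-4.8578  x^+=-0.4847  v^+=-0.0147  a^+=-0.0349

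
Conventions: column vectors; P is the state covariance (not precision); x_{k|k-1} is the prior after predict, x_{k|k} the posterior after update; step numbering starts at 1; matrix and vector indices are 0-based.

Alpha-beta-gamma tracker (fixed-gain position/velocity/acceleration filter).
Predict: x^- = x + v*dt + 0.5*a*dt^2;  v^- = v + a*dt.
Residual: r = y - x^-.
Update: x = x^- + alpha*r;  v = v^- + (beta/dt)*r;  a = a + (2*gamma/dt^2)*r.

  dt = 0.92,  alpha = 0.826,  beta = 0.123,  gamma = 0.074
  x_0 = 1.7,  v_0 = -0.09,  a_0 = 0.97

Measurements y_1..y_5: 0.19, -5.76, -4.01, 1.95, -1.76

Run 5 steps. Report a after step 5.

step 1: x_pred=2.0277  r=-1.8377  x^+=0.5098  v^+=0.5567  a^+=0.6487
step 2: x_pred=1.2964  r=-7.0564  x^+=-4.5322  v^+=0.2101  a^+=-0.5852
step 3: x_pred=-4.5866  r=0.5766  x^+=-4.1103  v^+=-0.2513  a^+=-0.4844
step 4: x_pred=-4.5465  r=6.4965  x^+=0.8196  v^+=0.1717  a^+=0.6516
step 5: x_pred=1.2533  r=-3.0133  x^+=-1.2357  v^+=0.3682  a^+=0.1247

a_post = 0.1247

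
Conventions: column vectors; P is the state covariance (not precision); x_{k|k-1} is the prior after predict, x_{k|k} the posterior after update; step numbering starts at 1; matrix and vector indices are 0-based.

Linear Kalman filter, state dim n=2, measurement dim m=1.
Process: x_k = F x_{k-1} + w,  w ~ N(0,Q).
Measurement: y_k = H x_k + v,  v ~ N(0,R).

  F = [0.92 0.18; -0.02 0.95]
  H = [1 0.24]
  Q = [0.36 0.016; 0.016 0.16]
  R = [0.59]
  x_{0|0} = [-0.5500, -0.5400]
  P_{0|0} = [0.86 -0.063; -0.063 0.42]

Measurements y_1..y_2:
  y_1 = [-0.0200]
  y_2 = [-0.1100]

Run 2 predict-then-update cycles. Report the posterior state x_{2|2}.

x_post = [-0.1123, -0.3862]

step 1: x^-=[-0.6032, -0.5020]  P^-=[1.0806 0.0172; 0.0172 0.5418]  S=[1.7101]  K=[0.6343; 0.0861]  nu=[0.7037]  x^+=[-0.1568, -0.4414]  P^+=[0.3925 -0.0762; -0.0762 0.5291]
step 2: x^-=[-0.2237, -0.4162]  P^-=[0.6842 0.0329; 0.0329 0.6406]  S=[1.3269]  K=[0.5216; 0.1407]  nu=[0.2136]  x^+=[-0.1123, -0.3862]  P^+=[0.3232 -0.0644; -0.0644 0.6143]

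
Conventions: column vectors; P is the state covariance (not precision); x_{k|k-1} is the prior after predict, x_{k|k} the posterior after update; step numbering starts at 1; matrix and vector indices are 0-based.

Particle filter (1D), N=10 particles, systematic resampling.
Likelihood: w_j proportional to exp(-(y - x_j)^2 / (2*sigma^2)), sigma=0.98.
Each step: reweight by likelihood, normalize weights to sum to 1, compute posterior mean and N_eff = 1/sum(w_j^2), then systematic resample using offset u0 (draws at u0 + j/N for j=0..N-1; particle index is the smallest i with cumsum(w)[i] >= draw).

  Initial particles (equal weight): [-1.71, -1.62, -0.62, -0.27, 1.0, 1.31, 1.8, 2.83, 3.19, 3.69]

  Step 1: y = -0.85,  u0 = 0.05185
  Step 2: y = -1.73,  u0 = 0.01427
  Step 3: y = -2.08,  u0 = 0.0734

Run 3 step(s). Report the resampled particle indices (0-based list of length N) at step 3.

step 1: w=[0.1938, 0.2092, 0.2771, 0.2391, 0.0480, 0.0251, 0.0074, 0.0002, 0.0001, 0.0000]  mean=-0.8118  Neff=4.5810  idx=[0, 0, 1, 1, 2, 2, 2, 3, 3, 4]
step 2: w=[0.1601, 0.1601, 0.1591, 0.1591, 0.0843, 0.0843, 0.0843, 0.0528, 0.0528, 0.0033]  mean=-1.2448  Neff=7.7672  idx=[0, 0, 1, 1, 2, 3, 3, 4, 6, 7]
step 3: w=[0.1284, 0.1284, 0.1284, 0.1284, 0.1235, 0.1235, 0.1235, 0.0455, 0.0455, 0.0250]  mean=-1.5415  Neff=8.5874  idx=[0, 1, 2, 2, 3, 4, 5, 6, 6, 8]

resampled_idx = [0, 1, 2, 2, 3, 4, 5, 6, 6, 8]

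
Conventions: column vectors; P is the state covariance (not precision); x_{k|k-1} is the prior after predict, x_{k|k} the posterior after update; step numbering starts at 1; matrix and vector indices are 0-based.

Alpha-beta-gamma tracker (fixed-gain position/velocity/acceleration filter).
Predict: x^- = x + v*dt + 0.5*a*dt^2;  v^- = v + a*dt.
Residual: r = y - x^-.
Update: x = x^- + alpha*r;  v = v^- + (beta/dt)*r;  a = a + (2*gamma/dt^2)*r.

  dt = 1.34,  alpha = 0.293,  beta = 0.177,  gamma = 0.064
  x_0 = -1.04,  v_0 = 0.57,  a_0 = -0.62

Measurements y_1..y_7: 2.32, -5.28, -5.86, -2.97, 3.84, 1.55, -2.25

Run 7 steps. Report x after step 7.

step 1: x_pred=-0.8328  r=3.1528  x^+=0.0909  v^+=0.1557  a^+=-0.3952
step 2: x_pred=-0.0553  r=-5.2247  x^+=-1.5862  v^+=-1.0641  a^+=-0.7677
step 3: x_pred=-3.7013  r=-2.1587  x^+=-4.3338  v^+=-2.3780  a^+=-0.9216
step 4: x_pred=-8.3476  r=5.3776  x^+=-6.7720  v^+=-2.9025  a^+=-0.5382
step 5: x_pred=-11.1446  r=14.9846  x^+=-6.7541  v^+=-1.6445  a^+=0.5300
step 6: x_pred=-8.4819  r=10.0319  x^+=-5.5425  v^+=0.3908  a^+=1.2451
step 7: x_pred=-3.9010  r=1.6510  x^+=-3.4173  v^+=2.2773  a^+=1.3628

x_post = -3.4173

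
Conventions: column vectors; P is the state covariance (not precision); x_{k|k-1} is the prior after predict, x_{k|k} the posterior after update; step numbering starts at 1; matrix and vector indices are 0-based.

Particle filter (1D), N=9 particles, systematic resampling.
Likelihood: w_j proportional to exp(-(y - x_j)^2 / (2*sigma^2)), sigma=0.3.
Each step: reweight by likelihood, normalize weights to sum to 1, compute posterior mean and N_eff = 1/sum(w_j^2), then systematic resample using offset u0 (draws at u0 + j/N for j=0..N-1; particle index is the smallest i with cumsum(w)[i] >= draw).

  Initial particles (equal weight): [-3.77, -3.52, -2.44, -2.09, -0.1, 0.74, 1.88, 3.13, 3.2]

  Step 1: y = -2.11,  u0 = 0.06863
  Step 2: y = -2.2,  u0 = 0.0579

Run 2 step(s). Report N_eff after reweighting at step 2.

step 1: w=[0.0000, 0.0000, 0.3537, 0.6463, 0.0000, 0.0000, 0.0000, 0.0000, 0.0000]  mean=-2.2138  Neff=1.8423  idx=[2, 2, 2, 3, 3, 3, 3, 3, 3]
step 2: w=[0.0932, 0.0932, 0.0932, 0.1200, 0.1200, 0.1200, 0.1200, 0.1200, 0.1200]  mean=-2.1879  Neff=8.8850  idx=[0, 1, 3, 3, 4, 5, 6, 7, 8]

N_eff = 8.8850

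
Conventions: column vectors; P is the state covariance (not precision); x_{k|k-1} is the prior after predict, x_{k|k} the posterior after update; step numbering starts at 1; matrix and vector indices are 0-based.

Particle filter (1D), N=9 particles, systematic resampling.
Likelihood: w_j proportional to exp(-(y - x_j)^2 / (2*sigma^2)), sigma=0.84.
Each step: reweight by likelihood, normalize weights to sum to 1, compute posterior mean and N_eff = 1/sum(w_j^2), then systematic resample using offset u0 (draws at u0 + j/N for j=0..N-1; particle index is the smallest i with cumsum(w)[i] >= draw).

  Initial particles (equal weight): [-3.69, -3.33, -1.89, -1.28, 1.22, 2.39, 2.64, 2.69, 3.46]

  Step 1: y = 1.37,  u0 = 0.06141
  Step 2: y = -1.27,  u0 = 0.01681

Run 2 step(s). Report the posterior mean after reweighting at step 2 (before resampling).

step 1: w=[0.0000, 0.0000, 0.0003, 0.0032, 0.4631, 0.2251, 0.1501, 0.1369, 0.0213]  mean=1.9365  Neff=3.2586  idx=[4, 4, 4, 4, 5, 5, 6, 6, 7]
step 2: w=[0.2490, 0.2490, 0.2490, 0.2490, 0.0015, 0.0015, 0.0004, 0.0004, 0.0003]  mean=1.2251  Neff=4.0332  idx=[0, 0, 0, 1, 1, 2, 2, 3, 3]

post_mean = 1.2251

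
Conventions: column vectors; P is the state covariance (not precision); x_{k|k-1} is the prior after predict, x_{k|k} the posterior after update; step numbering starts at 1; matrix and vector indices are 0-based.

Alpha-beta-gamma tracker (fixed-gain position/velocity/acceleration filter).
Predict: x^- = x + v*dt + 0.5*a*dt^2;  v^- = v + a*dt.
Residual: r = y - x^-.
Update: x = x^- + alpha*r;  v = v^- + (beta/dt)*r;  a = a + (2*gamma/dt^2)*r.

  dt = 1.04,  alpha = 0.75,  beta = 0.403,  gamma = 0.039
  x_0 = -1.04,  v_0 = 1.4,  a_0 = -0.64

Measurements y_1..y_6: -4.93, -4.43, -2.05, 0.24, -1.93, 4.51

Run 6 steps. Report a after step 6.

a_post = 0.1648

step 1: x_pred=0.0699  r=-4.9999  x^+=-3.6800  v^+=-1.2031  a^+=-1.0006
step 2: x_pred=-5.4723  r=1.0423  x^+=-4.6906  v^+=-1.8398  a^+=-0.9254
step 3: x_pred=-7.1044  r=5.0544  x^+=-3.3136  v^+=-0.8436  a^+=-0.5609
step 4: x_pred=-4.4943  r=4.7343  x^+=-0.9436  v^+=0.4076  a^+=-0.2195
step 5: x_pred=-0.6384  r=-1.2916  x^+=-1.6071  v^+=-0.3212  a^+=-0.3126
step 6: x_pred=-2.1102  r=6.6202  x^+=2.8550  v^+=1.9190  a^+=0.1648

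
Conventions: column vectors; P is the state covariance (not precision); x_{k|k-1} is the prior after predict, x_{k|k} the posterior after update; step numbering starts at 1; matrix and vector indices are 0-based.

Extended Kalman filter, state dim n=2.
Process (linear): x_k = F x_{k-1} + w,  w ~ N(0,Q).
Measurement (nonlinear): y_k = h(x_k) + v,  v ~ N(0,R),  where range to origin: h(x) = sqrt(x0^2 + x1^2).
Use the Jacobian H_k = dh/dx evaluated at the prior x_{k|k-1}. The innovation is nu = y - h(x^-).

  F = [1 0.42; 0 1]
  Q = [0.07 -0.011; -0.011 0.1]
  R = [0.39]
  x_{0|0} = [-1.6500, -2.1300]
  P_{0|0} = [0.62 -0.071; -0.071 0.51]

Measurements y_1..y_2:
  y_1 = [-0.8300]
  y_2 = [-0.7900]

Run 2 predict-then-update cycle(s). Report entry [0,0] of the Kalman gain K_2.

step 1: x^-=[-2.5446, -2.1300]  P^-=[0.7203 0.1322; 0.1322 0.6100]  H_jac=[-0.7668 -0.6419]  S=[1.1950]  K=[-0.5332; -0.4125]  nu=[-4.1484]  x^+=[-0.3326, -0.4189]  P^+=[0.3805 -0.1306; -0.1306 0.4067]
step 2: x^-=[-0.5085, -0.4189]  P^-=[0.4126 0.0292; 0.0292 0.5067]  H_jac=[-0.7718 -0.6358]  S=[0.8692]  K=[-0.3877; -0.3965]  nu=[-1.4488]  x^+=[0.0532, 0.1556]  P^+=[0.2819 -0.1044; -0.1044 0.3700]

K[0,0] = -0.3877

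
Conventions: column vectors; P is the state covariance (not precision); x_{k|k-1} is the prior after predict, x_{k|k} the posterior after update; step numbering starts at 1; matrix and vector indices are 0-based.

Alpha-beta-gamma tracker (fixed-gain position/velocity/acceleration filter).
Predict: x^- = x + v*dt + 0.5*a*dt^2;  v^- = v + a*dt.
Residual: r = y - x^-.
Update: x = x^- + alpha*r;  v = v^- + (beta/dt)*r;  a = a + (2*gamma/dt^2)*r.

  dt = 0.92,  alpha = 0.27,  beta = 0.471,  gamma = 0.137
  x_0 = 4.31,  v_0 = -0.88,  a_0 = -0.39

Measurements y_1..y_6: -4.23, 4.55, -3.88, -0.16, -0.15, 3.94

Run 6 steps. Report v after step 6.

v_post = 7.9507

step 1: x_pred=3.3354  r=-7.5654  x^+=1.2927  v^+=-5.1119  a^+=-2.8391
step 2: x_pred=-4.6118  r=9.1618  x^+=-2.1381  v^+=-3.0335  a^+=0.1268
step 3: x_pred=-4.8752  r=0.9952  x^+=-4.6065  v^+=-2.4073  a^+=0.4490
step 4: x_pred=-6.6312  r=6.4712  x^+=-4.8840  v^+=1.3187  a^+=2.5439
step 5: x_pred=-2.5942  r=2.4442  x^+=-1.9343  v^+=4.9104  a^+=3.3351
step 6: x_pred=3.9947  r=-0.0547  x^+=3.9800  v^+=7.9507  a^+=3.3174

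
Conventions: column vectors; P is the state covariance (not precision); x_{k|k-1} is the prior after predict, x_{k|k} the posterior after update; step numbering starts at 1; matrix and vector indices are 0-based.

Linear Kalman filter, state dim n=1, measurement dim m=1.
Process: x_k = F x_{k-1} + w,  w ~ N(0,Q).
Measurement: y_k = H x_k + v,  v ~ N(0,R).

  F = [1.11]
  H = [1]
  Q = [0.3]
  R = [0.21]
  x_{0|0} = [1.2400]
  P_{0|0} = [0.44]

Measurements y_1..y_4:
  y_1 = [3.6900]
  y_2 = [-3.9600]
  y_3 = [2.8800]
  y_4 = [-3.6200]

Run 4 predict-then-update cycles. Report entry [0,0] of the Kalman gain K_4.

K[0,0] = 0.6958

step 1: x^-=[1.3764]  P^-=[0.8421]  S=[1.0521]  K=[0.8004]  nu=[2.3136]  x^+=[3.2282]  P^+=[0.1681]
step 2: x^-=[3.5833]  P^-=[0.5071]  S=[0.7171]  K=[0.7072]  nu=[-7.5433]  x^+=[-1.7510]  P^+=[0.1485]
step 3: x^-=[-1.9436]  P^-=[0.4830]  S=[0.6930]  K=[0.6970]  nu=[4.8236]  x^+=[1.4182]  P^+=[0.1464]
step 4: x^-=[1.5743]  P^-=[0.4803]  S=[0.6903]  K=[0.6958]  nu=[-5.1943]  x^+=[-2.0399]  P^+=[0.1461]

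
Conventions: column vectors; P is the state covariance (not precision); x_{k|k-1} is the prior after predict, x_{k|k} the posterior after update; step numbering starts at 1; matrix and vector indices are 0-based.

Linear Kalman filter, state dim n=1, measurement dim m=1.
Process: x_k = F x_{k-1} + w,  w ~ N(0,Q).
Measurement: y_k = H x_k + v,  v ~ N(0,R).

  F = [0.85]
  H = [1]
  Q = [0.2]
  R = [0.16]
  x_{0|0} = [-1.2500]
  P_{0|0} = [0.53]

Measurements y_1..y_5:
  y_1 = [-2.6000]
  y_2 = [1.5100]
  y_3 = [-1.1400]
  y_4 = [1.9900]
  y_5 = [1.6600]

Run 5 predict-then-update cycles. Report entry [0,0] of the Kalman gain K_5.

step 1: x^-=[-1.0625]  P^-=[0.5829]  S=[0.7429]  K=[0.7846]  nu=[-1.5375]  x^+=[-2.2689]  P^+=[0.1255]
step 2: x^-=[-1.9285]  P^-=[0.2907]  S=[0.4507]  K=[0.6450]  nu=[3.4385]  x^+=[0.2893]  P^+=[0.1032]
step 3: x^-=[0.2459]  P^-=[0.2746]  S=[0.4346]  K=[0.6318]  nu=[-1.3859]  x^+=[-0.6297]  P^+=[0.1011]
step 4: x^-=[-0.5353]  P^-=[0.2730]  S=[0.4330]  K=[0.6305]  nu=[2.5253]  x^+=[1.0570]  P^+=[0.1009]
step 5: x^-=[0.8984]  P^-=[0.2729]  S=[0.4329]  K=[0.6304]  nu=[0.7616]  x^+=[1.3785]  P^+=[0.1009]

K[0,0] = 0.6304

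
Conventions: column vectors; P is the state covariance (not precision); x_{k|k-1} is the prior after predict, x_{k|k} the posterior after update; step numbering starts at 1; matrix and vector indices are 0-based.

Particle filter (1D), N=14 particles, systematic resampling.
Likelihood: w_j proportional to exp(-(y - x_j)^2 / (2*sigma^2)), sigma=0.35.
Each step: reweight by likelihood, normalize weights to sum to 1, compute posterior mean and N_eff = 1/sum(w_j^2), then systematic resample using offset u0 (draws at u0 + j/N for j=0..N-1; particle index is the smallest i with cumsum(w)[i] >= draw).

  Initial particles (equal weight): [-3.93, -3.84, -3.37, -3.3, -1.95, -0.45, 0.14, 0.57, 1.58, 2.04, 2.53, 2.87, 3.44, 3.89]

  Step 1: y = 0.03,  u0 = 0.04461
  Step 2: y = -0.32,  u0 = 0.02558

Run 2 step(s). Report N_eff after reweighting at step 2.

step 1: w=[0.0000, 0.0000, 0.0000, 0.0000, 0.0000, 0.2372, 0.5781, 0.1847, 0.0000, 0.0000, 0.0000, 0.0000, 0.0000, 0.0000]  mean=0.0796  Neff=2.3555  idx=[5, 5, 5, 6, 6, 6, 6, 6, 6, 6, 6, 7, 7, 7]
step 2: w=[0.1484, 0.1484, 0.1484, 0.0670, 0.0670, 0.0670, 0.0670, 0.0670, 0.0670, 0.0670, 0.0670, 0.0063, 0.0063, 0.0063]  mean=-0.1145  Neff=9.7967  idx=[0, 0, 1, 1, 2, 2, 3, 4, 5, 6, 7, 8, 9, 10]

N_eff = 9.7967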